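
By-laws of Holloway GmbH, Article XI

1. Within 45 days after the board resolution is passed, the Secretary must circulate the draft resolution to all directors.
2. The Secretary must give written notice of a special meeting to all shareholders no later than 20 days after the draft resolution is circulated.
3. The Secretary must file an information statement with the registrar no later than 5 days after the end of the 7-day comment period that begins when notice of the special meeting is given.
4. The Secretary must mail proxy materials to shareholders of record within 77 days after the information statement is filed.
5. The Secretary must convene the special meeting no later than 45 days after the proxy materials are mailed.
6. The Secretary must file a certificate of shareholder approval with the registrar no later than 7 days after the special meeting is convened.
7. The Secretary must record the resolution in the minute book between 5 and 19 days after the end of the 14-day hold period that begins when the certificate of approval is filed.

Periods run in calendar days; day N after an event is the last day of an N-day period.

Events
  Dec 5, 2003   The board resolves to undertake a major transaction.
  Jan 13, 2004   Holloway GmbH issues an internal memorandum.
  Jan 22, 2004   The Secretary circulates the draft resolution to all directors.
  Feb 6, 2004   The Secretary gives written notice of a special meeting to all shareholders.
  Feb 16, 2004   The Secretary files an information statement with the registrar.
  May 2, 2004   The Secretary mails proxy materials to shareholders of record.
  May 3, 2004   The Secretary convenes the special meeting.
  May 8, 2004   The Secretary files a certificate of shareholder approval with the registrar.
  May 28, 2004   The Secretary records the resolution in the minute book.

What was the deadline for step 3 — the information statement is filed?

Feb 18, 2004

Notice of the special meeting is given on Feb 6, 2004; the 7-day comment period therefore ends Feb 13, 2004, and step 3 runs from that date. 5 days after Feb 13, 2004 is Feb 18, 2004.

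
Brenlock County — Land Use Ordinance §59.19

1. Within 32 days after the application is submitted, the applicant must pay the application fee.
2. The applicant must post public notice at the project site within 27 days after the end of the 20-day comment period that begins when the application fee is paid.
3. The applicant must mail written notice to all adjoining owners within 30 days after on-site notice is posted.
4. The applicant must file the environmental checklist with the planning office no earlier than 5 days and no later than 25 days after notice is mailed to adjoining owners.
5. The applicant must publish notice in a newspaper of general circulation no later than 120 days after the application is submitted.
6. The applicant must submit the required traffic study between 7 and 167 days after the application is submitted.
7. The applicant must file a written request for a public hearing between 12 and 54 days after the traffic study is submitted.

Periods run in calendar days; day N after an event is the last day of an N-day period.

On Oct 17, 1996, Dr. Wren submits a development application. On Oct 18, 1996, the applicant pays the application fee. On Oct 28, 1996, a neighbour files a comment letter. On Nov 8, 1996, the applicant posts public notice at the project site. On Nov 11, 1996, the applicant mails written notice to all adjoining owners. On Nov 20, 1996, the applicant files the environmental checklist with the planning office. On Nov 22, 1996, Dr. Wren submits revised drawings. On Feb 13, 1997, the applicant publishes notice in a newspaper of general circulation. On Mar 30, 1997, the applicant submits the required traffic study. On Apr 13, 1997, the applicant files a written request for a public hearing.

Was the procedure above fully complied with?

Yes

(1) due by Oct 17, 1996 + 32 days = Nov 18, 1996; Oct 18, 1996 is within that limit.
(2) due by Nov 7, 1996 + 27 days = Dec 4, 1996; done Nov 8, 1996 — timely.
(3) due by Nov 8, 1996 + 30 days = Dec 8, 1996; done Nov 11, 1996 — timely.
(4) the permitted window runs from Nov 11, 1996 + 5 = Nov 16, 1996 to Nov 11, 1996 + 25 = Dec 6, 1996; done Nov 20, 1996 — within the window.
(5) due by Oct 17, 1996 + 120 days = Feb 14, 1997; done Feb 13, 1997 — timely.
(6) the permitted window runs from Oct 17, 1996 + 7 = Oct 24, 1996 to Oct 17, 1996 + 167 = Apr 2, 1997; done Mar 30, 1997, which is between those dates.
(7) the permitted window runs from Mar 30, 1997 + 12 = Apr 11, 1997 to Mar 30, 1997 + 54 = May 23, 1997; Apr 13, 1997 falls inside that range.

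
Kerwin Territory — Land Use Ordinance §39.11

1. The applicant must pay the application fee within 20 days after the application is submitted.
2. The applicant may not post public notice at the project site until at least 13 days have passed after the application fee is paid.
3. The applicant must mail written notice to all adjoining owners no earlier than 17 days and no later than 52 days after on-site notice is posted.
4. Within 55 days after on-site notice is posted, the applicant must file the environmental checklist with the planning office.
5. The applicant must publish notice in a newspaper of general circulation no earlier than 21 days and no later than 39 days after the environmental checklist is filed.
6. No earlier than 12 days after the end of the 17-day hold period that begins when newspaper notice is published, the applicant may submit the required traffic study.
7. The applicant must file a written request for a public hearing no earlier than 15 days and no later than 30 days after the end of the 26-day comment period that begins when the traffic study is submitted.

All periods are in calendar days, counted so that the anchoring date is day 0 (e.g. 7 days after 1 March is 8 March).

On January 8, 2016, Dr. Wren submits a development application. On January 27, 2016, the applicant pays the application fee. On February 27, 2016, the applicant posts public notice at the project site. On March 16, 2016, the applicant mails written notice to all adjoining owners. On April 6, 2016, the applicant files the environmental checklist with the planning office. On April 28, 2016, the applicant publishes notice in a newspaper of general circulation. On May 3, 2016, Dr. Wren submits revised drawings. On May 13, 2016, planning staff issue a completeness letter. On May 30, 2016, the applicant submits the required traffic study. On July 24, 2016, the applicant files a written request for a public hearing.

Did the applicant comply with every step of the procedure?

Yes

Step 1: 20 days after January 8, 2016 (when the application is submitted) is January 28, 2016; done January 27, 2016 — timely.
Step 2: the earliest permitted date is 13 days after January 27, 2016 (when the application fee is paid), i.e. February 9, 2016; done February 27, 2016 — permitted.
Step 3: the window is 17–52 days after February 27, 2016 (when on-site notice is posted), so March 15, 2016 through April 19, 2016; done March 16, 2016, which is between those dates.
Step 4: 55 days after February 27, 2016 (when on-site notice is posted) is April 22, 2016; done April 6, 2016 — timely.
Step 5: the window is 21–39 days after April 6, 2016 (when the environmental checklist is filed), so April 27, 2016 through May 15, 2016; April 28, 2016 falls inside that range.
Step 6: the earliest permitted date is 12 days after May 15, 2016 (end of the 17-day hold period, which began when newspaper notice is published on April 28, 2016), i.e. May 27, 2016; done May 30, 2016 — permitted.
Step 7: the window is 15–30 days after June 25, 2016 (end of the 26-day comment period, which began when the traffic study is submitted on May 30, 2016), so July 10, 2016 through July 25, 2016; done July 24, 2016, which is between those dates.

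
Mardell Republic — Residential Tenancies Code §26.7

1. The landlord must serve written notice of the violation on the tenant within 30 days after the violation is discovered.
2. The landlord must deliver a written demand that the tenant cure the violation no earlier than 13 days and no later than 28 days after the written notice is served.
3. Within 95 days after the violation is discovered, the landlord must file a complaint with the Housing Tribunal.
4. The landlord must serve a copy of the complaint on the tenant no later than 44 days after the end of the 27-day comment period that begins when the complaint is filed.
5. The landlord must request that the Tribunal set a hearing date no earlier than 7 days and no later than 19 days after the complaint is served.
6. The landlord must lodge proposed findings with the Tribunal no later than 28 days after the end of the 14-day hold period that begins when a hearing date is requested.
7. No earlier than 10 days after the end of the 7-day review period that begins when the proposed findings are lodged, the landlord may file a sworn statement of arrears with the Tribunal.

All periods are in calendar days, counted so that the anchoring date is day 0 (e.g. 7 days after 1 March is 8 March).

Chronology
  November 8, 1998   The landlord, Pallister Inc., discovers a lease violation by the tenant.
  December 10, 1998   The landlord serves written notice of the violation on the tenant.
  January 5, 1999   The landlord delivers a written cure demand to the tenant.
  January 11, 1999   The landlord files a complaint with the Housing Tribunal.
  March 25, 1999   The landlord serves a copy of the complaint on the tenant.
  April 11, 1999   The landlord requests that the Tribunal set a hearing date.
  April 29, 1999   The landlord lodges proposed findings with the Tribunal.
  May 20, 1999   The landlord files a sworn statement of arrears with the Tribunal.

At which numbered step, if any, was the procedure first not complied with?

Step 1

Step 1: 30 days after November 8, 1998 (when the violation is discovered) is December 8, 1998; not done until December 10, 1998, 2 days after the deadline.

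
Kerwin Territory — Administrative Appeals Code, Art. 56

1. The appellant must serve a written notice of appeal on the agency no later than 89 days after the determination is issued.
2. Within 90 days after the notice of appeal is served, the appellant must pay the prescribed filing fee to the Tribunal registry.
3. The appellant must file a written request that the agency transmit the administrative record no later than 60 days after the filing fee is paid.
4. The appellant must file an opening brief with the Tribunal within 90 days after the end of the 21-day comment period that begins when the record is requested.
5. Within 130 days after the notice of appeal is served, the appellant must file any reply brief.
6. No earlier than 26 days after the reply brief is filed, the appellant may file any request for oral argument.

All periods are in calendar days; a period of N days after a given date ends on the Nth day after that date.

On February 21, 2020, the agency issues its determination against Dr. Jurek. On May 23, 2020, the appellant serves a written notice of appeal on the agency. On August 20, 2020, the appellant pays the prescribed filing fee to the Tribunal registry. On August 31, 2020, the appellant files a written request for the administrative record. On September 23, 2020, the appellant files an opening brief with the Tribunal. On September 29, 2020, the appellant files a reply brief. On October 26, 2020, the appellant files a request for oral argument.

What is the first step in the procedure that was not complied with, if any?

(1) due by February 21, 2020 + 89 days = May 20, 2020; not done until May 23, 2020, 3 days after the deadline.

Step 1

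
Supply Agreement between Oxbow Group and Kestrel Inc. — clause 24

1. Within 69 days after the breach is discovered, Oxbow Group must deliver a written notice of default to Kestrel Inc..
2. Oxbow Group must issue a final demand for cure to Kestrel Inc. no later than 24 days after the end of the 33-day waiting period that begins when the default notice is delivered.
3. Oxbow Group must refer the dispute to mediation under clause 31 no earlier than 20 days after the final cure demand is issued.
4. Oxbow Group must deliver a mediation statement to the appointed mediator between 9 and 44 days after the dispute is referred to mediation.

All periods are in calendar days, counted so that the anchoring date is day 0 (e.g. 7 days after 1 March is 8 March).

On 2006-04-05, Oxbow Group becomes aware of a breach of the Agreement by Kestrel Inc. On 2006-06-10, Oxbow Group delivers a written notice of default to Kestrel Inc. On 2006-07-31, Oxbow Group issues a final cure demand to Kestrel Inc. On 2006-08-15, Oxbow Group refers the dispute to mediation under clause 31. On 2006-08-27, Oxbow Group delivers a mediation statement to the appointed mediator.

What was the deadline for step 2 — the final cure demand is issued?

The default notice is delivered on 2006-06-10; the 33-day waiting period therefore ends 2006-07-13, and step 2 runs from that date. 24 days after 2006-07-13 is 2006-08-06.

2006-08-06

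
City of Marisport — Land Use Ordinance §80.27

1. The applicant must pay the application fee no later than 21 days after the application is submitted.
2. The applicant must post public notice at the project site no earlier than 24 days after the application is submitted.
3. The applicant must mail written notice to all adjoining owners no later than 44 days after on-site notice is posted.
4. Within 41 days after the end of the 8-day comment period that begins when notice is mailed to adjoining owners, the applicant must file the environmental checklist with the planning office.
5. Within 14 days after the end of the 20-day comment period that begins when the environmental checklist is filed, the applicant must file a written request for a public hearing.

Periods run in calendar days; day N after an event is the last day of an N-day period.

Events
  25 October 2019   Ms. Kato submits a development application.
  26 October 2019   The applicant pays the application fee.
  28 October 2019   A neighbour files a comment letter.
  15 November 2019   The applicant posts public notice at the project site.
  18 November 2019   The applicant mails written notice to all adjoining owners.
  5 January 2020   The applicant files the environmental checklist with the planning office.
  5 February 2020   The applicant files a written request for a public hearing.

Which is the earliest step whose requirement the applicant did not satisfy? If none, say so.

Step 1 — counting 21 days from 25 October 2019 (when the application is submitted) gives a deadline of 15 November 2019; 26 October 2019 is within that limit.
Step 2 — must wait 24 days from 25 October 2019 (when the application is submitted), so not before 18 November 2019; 15 November 2019 is 3 days before the earliest permitted date.
That is the first point of non-compliance.

Step 2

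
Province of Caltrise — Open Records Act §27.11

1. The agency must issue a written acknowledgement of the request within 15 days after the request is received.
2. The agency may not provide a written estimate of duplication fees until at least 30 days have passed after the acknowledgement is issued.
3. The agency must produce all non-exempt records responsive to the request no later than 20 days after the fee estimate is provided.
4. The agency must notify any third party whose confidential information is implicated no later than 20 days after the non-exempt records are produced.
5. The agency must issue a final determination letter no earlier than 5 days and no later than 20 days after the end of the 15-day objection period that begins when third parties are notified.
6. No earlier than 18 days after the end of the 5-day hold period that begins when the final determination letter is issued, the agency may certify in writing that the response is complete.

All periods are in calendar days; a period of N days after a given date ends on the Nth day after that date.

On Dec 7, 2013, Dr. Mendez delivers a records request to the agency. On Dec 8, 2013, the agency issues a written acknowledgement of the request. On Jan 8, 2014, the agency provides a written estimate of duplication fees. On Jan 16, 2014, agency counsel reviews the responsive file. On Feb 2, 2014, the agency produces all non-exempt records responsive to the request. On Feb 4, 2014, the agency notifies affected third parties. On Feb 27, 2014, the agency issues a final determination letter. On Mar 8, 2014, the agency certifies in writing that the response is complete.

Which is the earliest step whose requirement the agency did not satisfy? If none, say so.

Step 1: 15 days after Dec 7, 2013 (when the request is received) is Dec 22, 2013; done Dec 8, 2013 — timely.
Step 2: the earliest permitted date is 30 days after Dec 8, 2013 (when the acknowledgement is issued), i.e. Jan 7, 2014; done Jan 8, 2014 — permitted.
Step 3: 20 days after Jan 8, 2014 (when the fee estimate is provided) is Jan 28, 2014; done Feb 2, 2014 — 5 days late.
The analysis stops there.

Step 3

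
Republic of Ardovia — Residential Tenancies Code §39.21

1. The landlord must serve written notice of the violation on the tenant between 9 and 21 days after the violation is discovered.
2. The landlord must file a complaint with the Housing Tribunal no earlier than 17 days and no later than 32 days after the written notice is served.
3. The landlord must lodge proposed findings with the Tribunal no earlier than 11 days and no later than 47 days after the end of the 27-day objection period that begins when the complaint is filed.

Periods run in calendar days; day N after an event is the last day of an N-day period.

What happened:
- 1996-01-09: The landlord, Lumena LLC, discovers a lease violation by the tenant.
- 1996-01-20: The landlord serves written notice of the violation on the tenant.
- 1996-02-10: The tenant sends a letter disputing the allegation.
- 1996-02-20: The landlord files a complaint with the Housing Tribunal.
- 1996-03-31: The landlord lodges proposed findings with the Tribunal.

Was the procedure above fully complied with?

Yes

(1) the permitted window runs from 1996-01-09 + 9 = 1996-01-18 to 1996-01-09 + 21 = 1996-01-30; done 1996-01-20 — within the window.
(2) the permitted window runs from 1996-01-20 + 17 = 1996-02-06 to 1996-01-20 + 32 = 1996-02-21; done 1996-02-20, which is between those dates.
(3) the permitted window runs from 1996-03-18 + 11 = 1996-03-29 to 1996-03-18 + 47 = 1996-05-04; done 1996-03-31 — within the window.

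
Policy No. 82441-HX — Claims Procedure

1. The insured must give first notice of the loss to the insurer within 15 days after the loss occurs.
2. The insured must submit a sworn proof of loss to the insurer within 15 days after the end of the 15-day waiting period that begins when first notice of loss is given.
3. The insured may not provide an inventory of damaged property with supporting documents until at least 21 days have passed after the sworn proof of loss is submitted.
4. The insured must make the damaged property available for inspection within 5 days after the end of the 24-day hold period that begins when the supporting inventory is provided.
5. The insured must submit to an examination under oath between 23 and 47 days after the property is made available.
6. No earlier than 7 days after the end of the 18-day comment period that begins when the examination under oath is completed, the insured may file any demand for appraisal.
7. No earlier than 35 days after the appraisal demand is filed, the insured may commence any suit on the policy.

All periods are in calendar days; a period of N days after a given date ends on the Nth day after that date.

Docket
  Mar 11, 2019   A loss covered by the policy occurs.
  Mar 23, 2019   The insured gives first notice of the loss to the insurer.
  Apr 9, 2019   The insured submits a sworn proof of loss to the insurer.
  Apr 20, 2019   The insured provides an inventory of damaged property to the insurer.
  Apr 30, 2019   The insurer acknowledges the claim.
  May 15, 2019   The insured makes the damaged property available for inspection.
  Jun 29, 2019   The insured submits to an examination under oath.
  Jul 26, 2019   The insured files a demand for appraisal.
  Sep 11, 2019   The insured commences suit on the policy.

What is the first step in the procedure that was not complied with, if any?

Step 3

Step 1: 15 days after Mar 11, 2019 (when the loss occurs) is Mar 26, 2019; completed Mar 23, 2019, before the deadline.
Step 2: 15 days after Apr 7, 2019 (end of the 15-day waiting period, which began when first notice of loss is given on Mar 23, 2019) is Apr 22, 2019; completed Apr 9, 2019, before the deadline.
Step 3: the earliest permitted date is 21 days after Apr 9, 2019 (when the sworn proof of loss is submitted), i.e. Apr 30, 2019; acted on Apr 20, 2019, 10 days prematurely.
Later steps need not be reached.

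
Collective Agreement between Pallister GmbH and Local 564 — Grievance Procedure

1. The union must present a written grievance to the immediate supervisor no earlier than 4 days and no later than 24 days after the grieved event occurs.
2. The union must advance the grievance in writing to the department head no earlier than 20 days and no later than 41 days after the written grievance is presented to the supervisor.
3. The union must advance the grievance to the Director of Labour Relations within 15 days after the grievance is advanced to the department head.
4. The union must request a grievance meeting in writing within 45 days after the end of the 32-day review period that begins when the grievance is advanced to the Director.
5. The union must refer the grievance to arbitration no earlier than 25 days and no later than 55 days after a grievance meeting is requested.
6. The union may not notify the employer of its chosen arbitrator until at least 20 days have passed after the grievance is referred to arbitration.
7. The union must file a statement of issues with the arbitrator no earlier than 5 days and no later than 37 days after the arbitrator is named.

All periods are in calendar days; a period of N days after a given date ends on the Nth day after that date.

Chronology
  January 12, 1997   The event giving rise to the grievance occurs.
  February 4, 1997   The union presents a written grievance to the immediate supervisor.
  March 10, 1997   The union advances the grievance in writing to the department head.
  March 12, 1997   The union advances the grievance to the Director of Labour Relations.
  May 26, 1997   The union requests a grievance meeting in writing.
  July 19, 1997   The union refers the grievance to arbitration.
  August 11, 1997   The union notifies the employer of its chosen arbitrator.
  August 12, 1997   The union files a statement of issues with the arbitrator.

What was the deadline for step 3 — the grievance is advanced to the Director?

Step 3 runs from March 10, 1997, when the grievance is advanced to the department head. 15 days after March 10, 1997 is March 25, 1997.

March 25, 1997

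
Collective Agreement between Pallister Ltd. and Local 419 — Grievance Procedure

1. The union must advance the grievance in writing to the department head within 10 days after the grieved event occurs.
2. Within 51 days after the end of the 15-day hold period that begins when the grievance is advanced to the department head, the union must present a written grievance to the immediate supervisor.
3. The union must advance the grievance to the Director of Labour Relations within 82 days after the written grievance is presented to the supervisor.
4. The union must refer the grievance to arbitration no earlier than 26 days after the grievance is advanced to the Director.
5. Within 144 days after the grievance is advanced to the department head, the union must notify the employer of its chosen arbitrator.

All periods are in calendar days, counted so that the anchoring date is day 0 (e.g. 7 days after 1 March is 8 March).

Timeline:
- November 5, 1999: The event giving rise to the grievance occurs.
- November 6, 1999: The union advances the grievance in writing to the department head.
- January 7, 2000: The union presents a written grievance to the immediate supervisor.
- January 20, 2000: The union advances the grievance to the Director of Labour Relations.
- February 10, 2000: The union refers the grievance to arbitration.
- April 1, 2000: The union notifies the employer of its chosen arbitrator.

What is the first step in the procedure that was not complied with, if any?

Step 1: 10 days after November 5, 1999 (when the grieved event occurs) is November 15, 1999; November 6, 1999 is within that limit.
Step 2: 51 days after November 21, 1999 (end of the 15-day hold period, which began when the grievance is advanced to the department head on November 6, 1999) is January 11, 2000; done January 7, 2000 — timely.
Step 3: 82 days after January 7, 2000 (when the written grievance is presented to the supervisor) is March 29, 2000; done January 20, 2000 — timely.
Step 4: the earliest permitted date is 26 days after January 20, 2000 (when the grievance is advanced to the Director), i.e. February 15, 2000; acted on February 10, 2000, 5 days prematurely.
Later steps need not be reached.

Step 4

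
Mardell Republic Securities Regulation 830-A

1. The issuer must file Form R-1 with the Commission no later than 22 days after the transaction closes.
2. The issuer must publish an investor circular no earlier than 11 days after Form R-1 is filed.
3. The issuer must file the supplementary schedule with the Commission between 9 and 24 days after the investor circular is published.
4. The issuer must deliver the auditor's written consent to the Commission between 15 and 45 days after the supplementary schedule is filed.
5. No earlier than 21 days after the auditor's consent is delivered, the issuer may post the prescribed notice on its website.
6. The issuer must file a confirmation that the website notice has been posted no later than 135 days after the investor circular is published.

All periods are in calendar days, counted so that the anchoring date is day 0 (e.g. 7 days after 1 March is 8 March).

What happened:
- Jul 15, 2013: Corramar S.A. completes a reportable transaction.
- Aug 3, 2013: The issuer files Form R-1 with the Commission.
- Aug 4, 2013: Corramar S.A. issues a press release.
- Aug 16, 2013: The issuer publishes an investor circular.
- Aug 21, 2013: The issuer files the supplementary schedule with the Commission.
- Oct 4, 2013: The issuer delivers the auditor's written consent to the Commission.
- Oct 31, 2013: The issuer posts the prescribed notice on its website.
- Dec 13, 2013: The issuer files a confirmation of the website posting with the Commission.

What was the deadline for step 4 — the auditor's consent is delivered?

Step 4 runs from Aug 21, 2013, when the supplementary schedule is filed. The window is 15–45 days after Aug 21, 2013; it closes on Oct 5, 2013.

Oct 5, 2013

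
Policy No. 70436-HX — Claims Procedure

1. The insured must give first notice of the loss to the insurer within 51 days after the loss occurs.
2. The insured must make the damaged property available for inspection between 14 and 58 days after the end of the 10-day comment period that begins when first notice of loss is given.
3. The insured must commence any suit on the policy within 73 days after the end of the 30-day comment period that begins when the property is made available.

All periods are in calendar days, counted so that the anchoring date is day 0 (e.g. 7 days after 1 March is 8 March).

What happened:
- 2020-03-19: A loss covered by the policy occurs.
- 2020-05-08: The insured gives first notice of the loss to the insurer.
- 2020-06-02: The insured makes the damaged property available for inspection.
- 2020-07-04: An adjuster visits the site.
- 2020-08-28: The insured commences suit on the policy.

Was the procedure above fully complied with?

(1) due by 2020-03-19 + 51 days = 2020-05-09; done 2020-05-08 — timely.
(2) the permitted window runs from 2020-05-18 + 14 = 2020-06-01 to 2020-05-18 + 58 = 2020-07-15; done 2020-06-02, which is between those dates.
(3) due by 2020-07-02 + 73 days = 2020-09-13; completed 2020-08-28, before the deadline.

Yes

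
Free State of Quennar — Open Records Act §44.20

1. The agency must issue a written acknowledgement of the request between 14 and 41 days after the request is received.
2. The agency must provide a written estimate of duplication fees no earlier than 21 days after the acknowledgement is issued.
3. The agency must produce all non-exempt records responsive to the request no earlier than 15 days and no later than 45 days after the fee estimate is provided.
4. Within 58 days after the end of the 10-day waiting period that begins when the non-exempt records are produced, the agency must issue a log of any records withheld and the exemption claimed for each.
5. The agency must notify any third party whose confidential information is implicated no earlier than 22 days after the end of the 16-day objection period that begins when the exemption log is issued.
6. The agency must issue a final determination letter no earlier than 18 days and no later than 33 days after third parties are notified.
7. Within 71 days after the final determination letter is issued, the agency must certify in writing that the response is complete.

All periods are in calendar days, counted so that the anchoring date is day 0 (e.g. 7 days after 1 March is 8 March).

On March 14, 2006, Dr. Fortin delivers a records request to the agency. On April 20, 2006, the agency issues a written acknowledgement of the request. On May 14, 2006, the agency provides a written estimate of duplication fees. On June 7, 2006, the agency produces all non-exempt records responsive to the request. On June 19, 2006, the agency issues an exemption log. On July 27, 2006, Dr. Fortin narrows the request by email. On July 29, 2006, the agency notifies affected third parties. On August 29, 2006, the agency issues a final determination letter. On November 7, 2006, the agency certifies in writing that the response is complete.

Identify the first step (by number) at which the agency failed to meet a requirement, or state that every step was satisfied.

(1) the permitted window runs from March 14, 2006 + 14 = March 28, 2006 to March 14, 2006 + 41 = April 24, 2006; done April 20, 2006, which is between those dates.
(2) permitted from April 20, 2006 + 21 days = May 11, 2006 onward; done May 14, 2006, after the minimum wait.
(3) the permitted window runs from May 14, 2006 + 15 = May 29, 2006 to May 14, 2006 + 45 = June 28, 2006; done June 7, 2006, which is between those dates.
(4) due by June 17, 2006 + 58 days = August 14, 2006; June 19, 2006 is within that limit.
(5) permitted from July 5, 2006 + 22 days = July 27, 2006 onward; July 29, 2006 is on or after that date.
(6) the permitted window runs from July 29, 2006 + 18 = August 16, 2006 to July 29, 2006 + 33 = August 31, 2006; August 29, 2006 falls inside that range.
(7) due by August 29, 2006 + 71 days = November 8, 2006; completed November 7, 2006, before the deadline.

None — every step was satisfied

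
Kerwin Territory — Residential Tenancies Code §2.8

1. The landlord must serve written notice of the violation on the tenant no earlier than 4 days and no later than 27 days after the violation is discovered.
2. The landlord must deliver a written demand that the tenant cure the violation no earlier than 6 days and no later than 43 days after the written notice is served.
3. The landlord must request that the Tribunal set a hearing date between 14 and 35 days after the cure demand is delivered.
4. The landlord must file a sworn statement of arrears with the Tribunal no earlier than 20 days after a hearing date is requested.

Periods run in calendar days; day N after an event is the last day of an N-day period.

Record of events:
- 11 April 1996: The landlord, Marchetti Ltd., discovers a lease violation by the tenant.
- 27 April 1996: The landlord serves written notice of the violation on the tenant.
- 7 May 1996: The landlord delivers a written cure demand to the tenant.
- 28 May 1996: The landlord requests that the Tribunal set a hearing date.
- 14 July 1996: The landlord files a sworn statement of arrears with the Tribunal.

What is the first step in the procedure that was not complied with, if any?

None — every step was satisfied

(1) the permitted window runs from 11 April 1996 + 4 = 15 April 1996 to 11 April 1996 + 27 = 8 May 1996; 27 April 1996 falls inside that range.
(2) the permitted window runs from 27 April 1996 + 6 = 3 May 1996 to 27 April 1996 + 43 = 9 June 1996; done 7 May 1996 — within the window.
(3) the permitted window runs from 7 May 1996 + 14 = 21 May 1996 to 7 May 1996 + 35 = 11 June 1996; 28 May 1996 falls inside that range.
(4) permitted from 28 May 1996 + 20 days = 17 June 1996 onward; done 14 July 1996, after the minimum wait.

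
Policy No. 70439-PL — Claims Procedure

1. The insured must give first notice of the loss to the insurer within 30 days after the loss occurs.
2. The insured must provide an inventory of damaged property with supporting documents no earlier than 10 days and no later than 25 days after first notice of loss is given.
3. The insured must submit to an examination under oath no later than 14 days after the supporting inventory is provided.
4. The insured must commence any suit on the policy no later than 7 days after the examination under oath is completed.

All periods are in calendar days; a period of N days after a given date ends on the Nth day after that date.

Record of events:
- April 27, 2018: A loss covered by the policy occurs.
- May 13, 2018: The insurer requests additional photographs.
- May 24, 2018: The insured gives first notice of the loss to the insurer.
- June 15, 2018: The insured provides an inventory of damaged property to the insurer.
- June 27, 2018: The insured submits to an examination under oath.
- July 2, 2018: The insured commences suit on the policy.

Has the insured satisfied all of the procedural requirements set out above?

Step 1 — counting 30 days from April 27, 2018 (when the loss occurs) gives a deadline of May 27, 2018; done May 24, 2018 — timely.
Step 2 — 10 and 25 days from May 24, 2018 (when first notice of loss is given) are June 3, 2018 and June 18, 2018 respectively; June 15, 2018 falls inside that range.
Step 3 — counting 14 days from June 15, 2018 (when the supporting inventory is provided) gives a deadline of June 29, 2018; June 27, 2018 is within that limit.
Step 4 — counting 7 days from June 27, 2018 (when the examination under oath is completed) gives a deadline of July 4, 2018; July 2, 2018 is within that limit.

Yes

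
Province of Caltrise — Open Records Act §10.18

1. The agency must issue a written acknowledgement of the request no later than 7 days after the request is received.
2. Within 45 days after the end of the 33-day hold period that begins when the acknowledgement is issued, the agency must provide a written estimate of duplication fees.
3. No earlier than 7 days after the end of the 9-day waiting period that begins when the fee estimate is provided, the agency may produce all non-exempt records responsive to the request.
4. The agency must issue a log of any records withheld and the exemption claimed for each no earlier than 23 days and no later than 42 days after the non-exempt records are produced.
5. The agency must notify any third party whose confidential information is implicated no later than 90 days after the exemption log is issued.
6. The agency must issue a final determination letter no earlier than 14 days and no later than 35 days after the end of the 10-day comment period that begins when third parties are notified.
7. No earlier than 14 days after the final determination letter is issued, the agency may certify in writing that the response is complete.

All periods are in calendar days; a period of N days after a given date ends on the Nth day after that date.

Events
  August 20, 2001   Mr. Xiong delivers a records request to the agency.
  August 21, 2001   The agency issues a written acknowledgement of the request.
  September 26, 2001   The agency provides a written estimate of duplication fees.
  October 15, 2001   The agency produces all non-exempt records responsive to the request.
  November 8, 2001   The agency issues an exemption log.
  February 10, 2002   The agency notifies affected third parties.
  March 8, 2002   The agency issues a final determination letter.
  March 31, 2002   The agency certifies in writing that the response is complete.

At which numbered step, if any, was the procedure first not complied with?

Step 1 — counting 7 days from August 20, 2001 (when the request is received) gives a deadline of August 27, 2001; done August 21, 2001 — timely.
Step 2 — counting 45 days from September 23, 2001 (end of the 33-day hold period, which began when the acknowledgement is issued on August 21, 2001) gives a deadline of November 7, 2001; done September 26, 2001 — timely.
Step 3 — must wait 7 days from October 5, 2001 (end of the 9-day waiting period, which began when the fee estimate is provided on September 26, 2001), so not before October 12, 2001; October 15, 2001 is on or after that date.
Step 4 — 23 and 42 days from October 15, 2001 (when the non-exempt records are produced) are November 7, 2001 and November 26, 2001 respectively; done November 8, 2001 — within the window.
Step 5 — counting 90 days from November 8, 2001 (when the exemption log is issued) gives a deadline of February 6, 2002; done February 10, 2002 — 4 days late.

Step 5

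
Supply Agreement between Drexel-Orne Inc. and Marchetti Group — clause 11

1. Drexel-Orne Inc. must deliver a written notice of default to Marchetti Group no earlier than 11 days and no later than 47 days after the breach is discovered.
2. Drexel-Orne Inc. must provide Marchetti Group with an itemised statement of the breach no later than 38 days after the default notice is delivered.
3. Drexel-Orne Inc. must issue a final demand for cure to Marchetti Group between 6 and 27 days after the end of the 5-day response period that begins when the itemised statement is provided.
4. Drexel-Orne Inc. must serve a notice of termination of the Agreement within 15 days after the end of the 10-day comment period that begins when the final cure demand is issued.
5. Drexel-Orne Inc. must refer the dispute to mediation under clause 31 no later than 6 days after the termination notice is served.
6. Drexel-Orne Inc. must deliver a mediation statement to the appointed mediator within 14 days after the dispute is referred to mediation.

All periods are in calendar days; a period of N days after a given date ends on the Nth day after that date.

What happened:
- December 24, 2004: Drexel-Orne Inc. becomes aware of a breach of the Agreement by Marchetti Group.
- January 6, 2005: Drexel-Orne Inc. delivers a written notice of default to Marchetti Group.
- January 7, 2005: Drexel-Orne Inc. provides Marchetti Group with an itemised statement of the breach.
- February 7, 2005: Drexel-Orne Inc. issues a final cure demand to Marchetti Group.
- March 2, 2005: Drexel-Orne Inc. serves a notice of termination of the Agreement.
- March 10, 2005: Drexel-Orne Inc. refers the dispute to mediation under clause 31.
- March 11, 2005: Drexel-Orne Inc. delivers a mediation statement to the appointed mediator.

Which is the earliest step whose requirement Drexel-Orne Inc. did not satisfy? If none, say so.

Step 5

(1) the permitted window runs from December 24, 2004 + 11 = January 4, 2005 to December 24, 2004 + 47 = February 9, 2005; done January 6, 2005 — within the window.
(2) due by January 6, 2005 + 38 days = February 13, 2005; done January 7, 2005 — timely.
(3) the permitted window runs from January 12, 2005 + 6 = January 18, 2005 to January 12, 2005 + 27 = February 8, 2005; done February 7, 2005 — within the window.
(4) due by February 17, 2005 + 15 days = March 4, 2005; March 2, 2005 is within that limit.
(5) due by March 2, 2005 + 6 days = March 8, 2005; March 10, 2005 misses that deadline by 2 days.
No need to go further; step 5 was not satisfied.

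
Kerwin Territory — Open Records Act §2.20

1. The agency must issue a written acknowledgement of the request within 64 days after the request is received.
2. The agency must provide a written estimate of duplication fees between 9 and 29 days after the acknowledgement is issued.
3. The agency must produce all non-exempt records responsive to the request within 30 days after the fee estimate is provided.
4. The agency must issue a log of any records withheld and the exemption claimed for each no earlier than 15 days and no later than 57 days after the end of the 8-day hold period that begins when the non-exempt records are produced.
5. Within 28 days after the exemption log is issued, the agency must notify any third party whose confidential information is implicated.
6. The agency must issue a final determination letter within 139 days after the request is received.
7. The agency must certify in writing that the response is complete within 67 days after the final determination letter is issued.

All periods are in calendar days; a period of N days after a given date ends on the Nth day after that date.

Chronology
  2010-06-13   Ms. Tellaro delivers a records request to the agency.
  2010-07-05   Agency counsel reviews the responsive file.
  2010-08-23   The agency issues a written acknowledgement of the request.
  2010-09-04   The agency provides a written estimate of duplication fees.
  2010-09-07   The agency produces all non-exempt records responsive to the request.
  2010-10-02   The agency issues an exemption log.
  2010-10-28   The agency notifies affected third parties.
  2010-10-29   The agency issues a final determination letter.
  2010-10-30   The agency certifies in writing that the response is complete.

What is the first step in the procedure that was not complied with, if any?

Step 1 — counting 64 days from 2010-06-13 (when the request is received) gives a deadline of 2010-08-16; done 2010-08-23 — 7 days late.
The analysis stops there.

Step 1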